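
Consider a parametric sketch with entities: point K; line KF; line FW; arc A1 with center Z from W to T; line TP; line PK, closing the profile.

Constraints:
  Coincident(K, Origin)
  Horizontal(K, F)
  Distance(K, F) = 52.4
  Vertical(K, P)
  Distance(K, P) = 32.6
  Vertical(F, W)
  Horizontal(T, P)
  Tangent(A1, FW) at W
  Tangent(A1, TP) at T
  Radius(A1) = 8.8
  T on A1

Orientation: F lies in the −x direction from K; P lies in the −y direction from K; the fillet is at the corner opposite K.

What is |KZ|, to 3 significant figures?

49.7

KP is vertical with |KP| = 32.6 and P on the −y side, so P = (0.00, -32.6). The virtual corner opposite K is at (-52.4, -32.6). Tangency of A1 to FW means the radius ZW is perpendicular to FW and since A1 is tangent to TP there, ZT ⟂ TP, with radius 8.8, so the center Z sits 8.8 in from both sides at Z = (-43.6, -23.8). Then |KZ| = |Z − K| = 49.7.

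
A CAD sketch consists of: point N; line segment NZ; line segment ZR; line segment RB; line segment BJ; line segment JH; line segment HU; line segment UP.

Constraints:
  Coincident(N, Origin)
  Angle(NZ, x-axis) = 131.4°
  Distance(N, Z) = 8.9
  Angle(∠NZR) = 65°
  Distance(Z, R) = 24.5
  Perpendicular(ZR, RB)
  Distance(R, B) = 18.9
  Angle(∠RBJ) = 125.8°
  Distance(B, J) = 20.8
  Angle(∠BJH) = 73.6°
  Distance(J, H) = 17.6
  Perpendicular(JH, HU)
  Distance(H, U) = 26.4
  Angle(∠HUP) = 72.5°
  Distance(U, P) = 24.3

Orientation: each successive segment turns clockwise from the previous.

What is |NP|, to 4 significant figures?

32.30

N is at the origin; NZ runs at 131.4° with length 8.9, so Z = (-5.886, 6.676). ∠NZR = 65.0° gives ZR at 16.40° from the x-axis; with |ZR| = 24.5, R = (17.62, 13.59). ZR ⟂ RB, so RB runs at -73.60°; with |RB| = 18.9, B = (22.95, -4.538). ∠RBJ = 125.8° gives BJ at -127.8° from the x-axis; with |BJ| = 20.8, J = (10.21, -20.97). ∠BJH = 73.6° gives JH at 125.8° from the x-axis; with |JH| = 17.6, H = (-0.08995, -6.698). The perpendicularity gives HU at right angles to JH, so HU runs at 35.80°; with |HU| = 26.4, U = (21.32, 8.745). ∠HUP = 72.5° gives UP at -71.70° from the x-axis; with |UP| = 24.3, P = (28.95, -14.33). Then |NP| = |P − N| = 32.30.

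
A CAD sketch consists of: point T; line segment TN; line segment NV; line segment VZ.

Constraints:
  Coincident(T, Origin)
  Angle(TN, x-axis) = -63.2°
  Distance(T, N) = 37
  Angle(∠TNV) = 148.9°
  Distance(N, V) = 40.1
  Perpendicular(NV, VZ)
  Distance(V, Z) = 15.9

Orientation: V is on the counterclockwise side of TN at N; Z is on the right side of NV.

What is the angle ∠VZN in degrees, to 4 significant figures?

68.37°

∠TNV = 148.9°, so NV runs at -63.2° + (180° − 148.9°) = -32.10° from the x-axis; with |NV| = 40.1, V = N + 40.1·(cos -32.10°, sin -32.10°) = (50.65, -54.33). NV ⟂ VZ; with |VZ| = 15.9 on the right of NV, Z = V + 15.9·(-0.5314, -0.8471) = (42.20, -67.80). Then cos ∠VZN = ZV·ZN / (|ZV||ZN|), giving 68.37°.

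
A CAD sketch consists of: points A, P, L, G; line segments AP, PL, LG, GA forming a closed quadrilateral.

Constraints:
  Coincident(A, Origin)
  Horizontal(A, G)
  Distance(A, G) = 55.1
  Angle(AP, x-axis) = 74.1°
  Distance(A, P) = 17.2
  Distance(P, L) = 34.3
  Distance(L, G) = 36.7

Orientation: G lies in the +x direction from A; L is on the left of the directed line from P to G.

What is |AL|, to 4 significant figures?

47.42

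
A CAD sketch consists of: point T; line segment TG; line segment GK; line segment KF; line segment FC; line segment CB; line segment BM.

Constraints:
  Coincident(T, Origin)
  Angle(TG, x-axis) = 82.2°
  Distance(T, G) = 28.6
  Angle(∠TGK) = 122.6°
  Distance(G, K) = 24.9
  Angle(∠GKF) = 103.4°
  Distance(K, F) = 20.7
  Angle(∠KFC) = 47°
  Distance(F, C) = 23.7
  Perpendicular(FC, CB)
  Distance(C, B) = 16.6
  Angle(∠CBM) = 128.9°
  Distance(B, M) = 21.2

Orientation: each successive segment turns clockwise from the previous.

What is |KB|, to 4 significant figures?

9.693

T is at the origin; TG runs at 82.2° with length 28.6, so G = (3.881, 28.34). ∠TGK = 122.6° gives GK at 24.80° from the x-axis; with |GK| = 24.9, K = (26.49, 38.78). ∠GKF = 103.4° gives KF at -51.80° from the x-axis; with |KF| = 20.7, F = (39.29, 22.51). ∠KFC = 47.0° gives FC at 175.2° from the x-axis; with |FC| = 23.7, C = (15.67, 24.50). The perpendicularity gives CB at right angles to FC, so CB runs at 85.20°; with |CB| = 16.6, B = (17.06, 41.04). Then |KB| = |B − K| = 9.693.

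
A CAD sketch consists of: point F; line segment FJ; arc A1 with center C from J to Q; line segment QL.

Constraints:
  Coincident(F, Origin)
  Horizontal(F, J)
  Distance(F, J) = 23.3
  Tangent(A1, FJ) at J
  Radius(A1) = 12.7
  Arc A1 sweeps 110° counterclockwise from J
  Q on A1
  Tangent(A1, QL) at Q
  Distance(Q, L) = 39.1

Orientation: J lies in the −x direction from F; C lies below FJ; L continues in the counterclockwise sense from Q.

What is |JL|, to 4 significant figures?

53.80

F is at the origin; F and J share the same y with |FJ| = 23.3 and J on the −x side, so J = (-23.30, 0.000). A1 meets FJ tangentially, so CJ is at right angles to FJ, so C = J + (0, -12.7) = (-23.30, -12.70). On A1, J sits at bearing 90° from C; a 110° counterclockwise sweep puts Q at bearing 200°, so Q = C + 12.7·(cos 200°, sin 200°) = (-35.23, -17.04). Since A1 is tangent to QL there, CQ ⟂ QL, so QL runs along (−sin 200°, cos 200°); with |QL| = 39.1, L = (-21.86, -53.79). Then |JL| = |L − J| = 53.80.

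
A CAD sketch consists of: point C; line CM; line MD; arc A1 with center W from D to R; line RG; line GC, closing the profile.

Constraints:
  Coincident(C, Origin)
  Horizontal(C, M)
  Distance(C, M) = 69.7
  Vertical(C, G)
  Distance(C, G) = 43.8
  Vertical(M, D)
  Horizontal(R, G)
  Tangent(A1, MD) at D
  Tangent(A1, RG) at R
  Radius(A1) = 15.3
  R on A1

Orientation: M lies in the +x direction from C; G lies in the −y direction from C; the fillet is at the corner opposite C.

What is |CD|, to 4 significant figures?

75.30

C is at the origin; C and M share the same y with |CM| = 69.7 and M on the +x side, so M = (69.70, 0.000). CG is vertical with |CG| = 43.8 and G on the −y side, so G = (0.000, -43.80). The virtual corner opposite C is at (69.70, -43.80). A1 meets MD tangentially, so WD is at right angles to MD and A1 meets RG tangentially, so WR is at right angles to RG, with radius 15.3, so the center W sits 15.3 in from both sides at W = (54.40, -28.50). That places the tangent points at D = (69.70, -28.50) on MD and R = (54.40, -43.80) on RG. Then |CD| = |D − C| = 75.30.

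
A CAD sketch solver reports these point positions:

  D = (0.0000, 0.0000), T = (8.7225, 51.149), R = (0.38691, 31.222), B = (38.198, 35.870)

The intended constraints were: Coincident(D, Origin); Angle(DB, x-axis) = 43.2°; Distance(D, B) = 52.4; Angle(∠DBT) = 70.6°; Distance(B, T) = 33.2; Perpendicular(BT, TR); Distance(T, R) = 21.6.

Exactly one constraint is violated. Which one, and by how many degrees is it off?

Perpendicular(BT, TR) — off by 4.70°.

D = (0.00, 0.00) ✓; DB at 43.20° ✓; |DB| = 52.40 ✓; ∠DBT = 70.60° ✓; |BT| = 33.20 ✓; ∠(BT, TR) = 94.70° ✗; |TR| = 21.60 ✓.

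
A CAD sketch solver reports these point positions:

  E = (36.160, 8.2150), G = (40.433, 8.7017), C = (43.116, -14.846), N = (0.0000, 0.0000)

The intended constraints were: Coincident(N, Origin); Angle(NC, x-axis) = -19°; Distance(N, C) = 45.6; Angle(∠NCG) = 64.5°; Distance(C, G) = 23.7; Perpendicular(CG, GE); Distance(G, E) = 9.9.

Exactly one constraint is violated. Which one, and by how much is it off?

Distance(G, E) = 9.9 — off by 5.60.

N = (0.00, 0.00) ✓; NC at -19.00° ✓; |NC| = 45.60 ✓; ∠NCG = 64.50° ✓; |CG| = 23.70 ✓; ∠(CG, GE) = 90.00° ✓; |GE| = 4.301 ✗.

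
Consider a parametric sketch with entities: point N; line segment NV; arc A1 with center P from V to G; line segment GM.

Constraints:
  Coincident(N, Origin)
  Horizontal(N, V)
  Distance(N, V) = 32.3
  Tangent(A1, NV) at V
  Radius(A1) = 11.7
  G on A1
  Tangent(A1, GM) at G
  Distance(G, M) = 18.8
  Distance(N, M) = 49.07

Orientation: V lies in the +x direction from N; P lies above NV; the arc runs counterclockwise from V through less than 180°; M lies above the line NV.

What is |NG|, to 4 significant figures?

46.04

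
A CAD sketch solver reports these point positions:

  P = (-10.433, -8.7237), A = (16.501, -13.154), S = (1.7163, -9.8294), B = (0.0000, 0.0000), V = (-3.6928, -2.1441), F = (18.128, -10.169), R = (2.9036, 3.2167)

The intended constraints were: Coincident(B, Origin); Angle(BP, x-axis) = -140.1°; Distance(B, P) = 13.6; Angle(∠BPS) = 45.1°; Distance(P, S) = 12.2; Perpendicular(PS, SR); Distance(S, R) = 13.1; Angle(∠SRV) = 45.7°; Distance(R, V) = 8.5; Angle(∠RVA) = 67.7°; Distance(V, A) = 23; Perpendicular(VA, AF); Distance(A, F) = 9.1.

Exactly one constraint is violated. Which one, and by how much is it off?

Distance(A, F) = 9.1 — off by 5.70.

B = (0.00, 0.00) ✓; BP at -140.1° ✓; |BP| = 13.60 ✓; ∠BPS = 45.10° ✓; |PS| = 12.20 ✓; ∠(PS, SR) = 90.00° ✓; |SR| = 13.10 ✓; ∠SRV = 45.70° ✓; |RV| = 8.500 ✓; ∠RVA = 67.70° ✓; |VA| = 23.00 ✓; ∠(VA, AF) = 90.01° ✓; |AF| = 3.400 ✗.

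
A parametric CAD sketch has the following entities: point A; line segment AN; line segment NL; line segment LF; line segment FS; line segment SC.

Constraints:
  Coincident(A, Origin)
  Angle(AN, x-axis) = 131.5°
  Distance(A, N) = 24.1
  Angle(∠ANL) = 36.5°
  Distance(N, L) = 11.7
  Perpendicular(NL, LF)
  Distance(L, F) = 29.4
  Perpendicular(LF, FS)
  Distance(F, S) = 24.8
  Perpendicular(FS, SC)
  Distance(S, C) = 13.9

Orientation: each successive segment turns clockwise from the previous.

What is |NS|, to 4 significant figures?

32.19

NL ⟂ LF, so LF runs at -102.0°; with |LF| = 29.4, F = (-10.64, -13.14). The perpendicularity gives FS at right angles to LF, so FS runs at 168.0°; with |FS| = 24.8, S = (-34.90, -7.984). Then |NS| = |S − N| = 32.19.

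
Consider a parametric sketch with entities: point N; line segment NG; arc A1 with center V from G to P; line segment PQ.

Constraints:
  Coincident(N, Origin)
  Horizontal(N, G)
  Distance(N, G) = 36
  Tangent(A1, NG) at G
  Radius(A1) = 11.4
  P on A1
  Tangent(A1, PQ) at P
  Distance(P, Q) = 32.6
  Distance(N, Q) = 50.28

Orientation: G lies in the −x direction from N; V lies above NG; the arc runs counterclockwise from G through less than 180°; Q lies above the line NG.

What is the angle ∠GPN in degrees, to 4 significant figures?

110.4°

N is at the origin; N and G share the same y with |NG| = 36.0 and G on the −x side, so G = (-36.00, 0.000). A1 meets NG tangentially, so VG is at right angles to NG, so V = G + (0, 11.4) = (-36.00, 11.40). Since VP ⟂ PQ (tangency), |VQ| = √(11.4² + 32.6²) = 34.54 regardless of where P sits on A1. So Q lies on both circle(N, 50.28) and circle(V, 34.54); the above-NG intersection is Q = (-24.44, 43.94). P is the foot of the tangent from Q: P = (-24.60, 11.34).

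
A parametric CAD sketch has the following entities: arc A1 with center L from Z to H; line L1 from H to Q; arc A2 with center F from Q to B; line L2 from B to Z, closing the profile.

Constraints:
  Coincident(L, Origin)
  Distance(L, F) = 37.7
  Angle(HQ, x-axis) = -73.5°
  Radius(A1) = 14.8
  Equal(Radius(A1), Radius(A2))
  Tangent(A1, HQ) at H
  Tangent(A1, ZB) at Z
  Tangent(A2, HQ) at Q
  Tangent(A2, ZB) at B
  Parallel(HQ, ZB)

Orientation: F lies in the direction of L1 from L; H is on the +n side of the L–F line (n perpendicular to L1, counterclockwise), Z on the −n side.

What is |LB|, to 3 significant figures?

40.5

The slot axis is L1's direction at -73.5°, so u = (cos -73.5°, sin -73.5°) = (0.284, -0.959) and n = (−sin -73.5°, cos -73.5°) = (0.959, 0.284). L is at the origin and F lies 37.7 along u from L, so F = 37.7·u = (10.7, -36.1). Tangency of A1 to both parallel lines with radius 14.8 puts H and Z at L ± 14.8·n: H = (14.2, 4.20), Z = (-14.2, -4.20). Equal radii place Q and B the same way about F: Q = F + 14.8·n = (24.9, -31.9), B = F − 14.8·n = (-3.48, -40.4). Then |LB| = |B − L| = 40.5.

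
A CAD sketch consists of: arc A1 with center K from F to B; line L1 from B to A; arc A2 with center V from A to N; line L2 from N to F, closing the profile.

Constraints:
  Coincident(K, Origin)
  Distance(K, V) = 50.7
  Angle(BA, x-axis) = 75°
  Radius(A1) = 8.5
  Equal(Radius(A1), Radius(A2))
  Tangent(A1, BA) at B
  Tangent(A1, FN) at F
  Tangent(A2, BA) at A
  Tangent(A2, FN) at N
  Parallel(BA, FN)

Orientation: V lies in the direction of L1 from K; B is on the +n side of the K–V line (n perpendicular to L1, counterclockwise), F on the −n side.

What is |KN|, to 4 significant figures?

51.41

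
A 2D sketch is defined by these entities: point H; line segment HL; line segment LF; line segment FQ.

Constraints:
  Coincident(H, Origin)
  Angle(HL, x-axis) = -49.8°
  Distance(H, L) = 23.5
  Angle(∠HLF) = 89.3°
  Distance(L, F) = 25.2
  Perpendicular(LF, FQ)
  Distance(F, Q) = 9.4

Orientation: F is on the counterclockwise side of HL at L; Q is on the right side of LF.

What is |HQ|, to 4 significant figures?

41.27

∠HLF = 89.3°, so LF runs at -49.8° + (180° − 89.3°) = 40.90° from the x-axis; with |LF| = 25.2, F = L + 25.2·(cos 40.90°, sin 40.90°) = (34.22, -1.450). LF is perpendicular to FQ; with |FQ| = 9.4 on the right of LF, Q = F + 9.4·(0.6547, -0.7559) = (40.37, -8.555). Then |HQ| = |Q − H| = 41.27.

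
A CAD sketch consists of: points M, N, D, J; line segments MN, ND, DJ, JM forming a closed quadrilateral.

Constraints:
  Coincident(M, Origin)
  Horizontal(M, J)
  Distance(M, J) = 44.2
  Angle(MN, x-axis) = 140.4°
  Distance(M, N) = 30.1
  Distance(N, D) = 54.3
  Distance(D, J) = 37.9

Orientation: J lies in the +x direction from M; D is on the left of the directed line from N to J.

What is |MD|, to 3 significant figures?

45.1

Checks: |MJ| = 44.20 ✓; |MN| = 30.10 ✓; |ND| = 54.30 ✓; |DJ| = 37.90 ✓.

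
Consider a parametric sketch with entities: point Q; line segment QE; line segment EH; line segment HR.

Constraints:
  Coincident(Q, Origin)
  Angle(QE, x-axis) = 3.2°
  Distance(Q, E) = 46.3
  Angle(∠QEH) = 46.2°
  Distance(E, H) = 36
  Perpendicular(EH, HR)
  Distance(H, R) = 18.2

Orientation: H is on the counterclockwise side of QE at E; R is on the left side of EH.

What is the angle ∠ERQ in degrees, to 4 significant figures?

102.3°

Q is at the origin; QE runs at 3.2° with length 46.3, so E = 46.3·(cos 3.2°, sin 3.2°) = (46.23, 2.585). ∠QEH = 46.2°, so EH runs at 3.2° + (180° − 46.2°) = 137.0° from the x-axis; with |EH| = 36.0, H = E + 36.0·(cos 137.0°, sin 137.0°) = (19.90, 27.14). EH ⟂ HR; with |HR| = 18.2 on the left of EH, R = H + 18.2·(-0.6820, -0.7314) = (7.487, 13.83). Then cos ∠ERQ = RE·RQ / (|RE||RQ|), giving 102.3°.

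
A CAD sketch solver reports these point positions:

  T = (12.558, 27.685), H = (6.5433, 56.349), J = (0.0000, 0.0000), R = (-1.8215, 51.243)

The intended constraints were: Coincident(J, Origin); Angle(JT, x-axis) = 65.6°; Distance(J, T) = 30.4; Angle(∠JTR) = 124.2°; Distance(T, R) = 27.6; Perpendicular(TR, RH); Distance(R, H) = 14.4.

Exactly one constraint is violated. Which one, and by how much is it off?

Distance(R, H) = 14.4 — off by 4.60.

J = (0.00, 0.00) ✓; JT at 65.60° ✓; |JT| = 30.40 ✓; ∠JTR = 124.2° ✓; |TR| = 27.60 ✓; ∠(TR, RH) = 90.00° ✓; |RH| = 9.800 ✗.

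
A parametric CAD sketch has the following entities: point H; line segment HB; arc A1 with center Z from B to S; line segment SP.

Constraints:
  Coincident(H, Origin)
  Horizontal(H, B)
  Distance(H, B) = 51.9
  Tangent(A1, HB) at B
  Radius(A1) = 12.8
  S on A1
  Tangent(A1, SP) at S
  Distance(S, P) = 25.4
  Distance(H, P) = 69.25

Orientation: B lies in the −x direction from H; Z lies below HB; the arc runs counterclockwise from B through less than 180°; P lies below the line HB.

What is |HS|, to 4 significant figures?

66.22

Checks: |ZS| = 12.80 ✓; ∠(ZS, SP) = 90.00° ✓; |SP| = 25.40 ✓; |HP| = 69.25 ✓.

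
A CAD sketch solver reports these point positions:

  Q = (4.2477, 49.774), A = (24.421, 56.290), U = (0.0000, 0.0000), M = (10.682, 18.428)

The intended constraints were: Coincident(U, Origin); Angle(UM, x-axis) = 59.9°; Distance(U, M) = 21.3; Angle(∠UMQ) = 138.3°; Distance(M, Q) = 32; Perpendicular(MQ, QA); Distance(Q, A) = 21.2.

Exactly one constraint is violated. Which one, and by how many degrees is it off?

Perpendicular(MQ, QA) — off by 6.30°.

U = (0.00, 0.00) ✓; UM at 59.90° ✓; |UM| = 21.30 ✓; ∠UMQ = 138.3° ✓; |MQ| = 32.00 ✓; ∠(MQ, QA) = 83.70° ✗; |QA| = 21.20 ✓.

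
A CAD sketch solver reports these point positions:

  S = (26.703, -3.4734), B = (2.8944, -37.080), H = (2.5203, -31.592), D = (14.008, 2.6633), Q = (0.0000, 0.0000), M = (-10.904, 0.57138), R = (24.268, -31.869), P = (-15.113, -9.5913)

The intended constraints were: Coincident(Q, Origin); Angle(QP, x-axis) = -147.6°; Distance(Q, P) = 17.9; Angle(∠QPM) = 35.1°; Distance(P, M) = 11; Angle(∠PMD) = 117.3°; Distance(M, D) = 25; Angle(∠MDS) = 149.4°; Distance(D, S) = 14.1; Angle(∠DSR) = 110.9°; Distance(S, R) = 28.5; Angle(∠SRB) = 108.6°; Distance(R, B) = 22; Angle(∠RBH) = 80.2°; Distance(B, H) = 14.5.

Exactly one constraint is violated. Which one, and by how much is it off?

Distance(B, H) = 14.5 — off by 9.00.

Q = (0.00, 0.00) ✓; QP at -147.6° ✓; |QP| = 17.90 ✓; ∠QPM = 35.10° ✓; |PM| = 11.00 ✓; ∠PMD = 117.3° ✓; |MD| = 25.00 ✓; ∠MDS = 149.4° ✓; |DS| = 14.10 ✓; ∠DSR = 110.9° ✓; |SR| = 28.50 ✓; ∠SRB = 108.6° ✓; |RB| = 22.00 ✓; ∠RBH = 80.20° ✓; |BH| = 5.501 ✗.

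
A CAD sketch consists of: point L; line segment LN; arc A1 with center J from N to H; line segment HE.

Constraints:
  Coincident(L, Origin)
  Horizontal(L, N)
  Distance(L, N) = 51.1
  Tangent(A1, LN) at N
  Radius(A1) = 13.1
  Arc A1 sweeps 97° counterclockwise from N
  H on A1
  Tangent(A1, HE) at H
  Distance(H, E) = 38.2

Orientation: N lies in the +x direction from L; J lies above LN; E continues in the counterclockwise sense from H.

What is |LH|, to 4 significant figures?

65.77

L is at the origin; LN is horizontal with |LN| = 51.1 and N on the +x side, so N = (51.10, 0.000). Tangency of A1 to LN means the radius JN is perpendicular to LN, so J = N + (0, 13.1) = (51.10, 13.10). On A1, N sits at bearing -90° from J; a 97° counterclockwise sweep puts H at bearing 7°, so H = J + 13.1·(cos 7°, sin 7°) = (64.10, 14.70). Then |LH| = |H − L| = 65.77.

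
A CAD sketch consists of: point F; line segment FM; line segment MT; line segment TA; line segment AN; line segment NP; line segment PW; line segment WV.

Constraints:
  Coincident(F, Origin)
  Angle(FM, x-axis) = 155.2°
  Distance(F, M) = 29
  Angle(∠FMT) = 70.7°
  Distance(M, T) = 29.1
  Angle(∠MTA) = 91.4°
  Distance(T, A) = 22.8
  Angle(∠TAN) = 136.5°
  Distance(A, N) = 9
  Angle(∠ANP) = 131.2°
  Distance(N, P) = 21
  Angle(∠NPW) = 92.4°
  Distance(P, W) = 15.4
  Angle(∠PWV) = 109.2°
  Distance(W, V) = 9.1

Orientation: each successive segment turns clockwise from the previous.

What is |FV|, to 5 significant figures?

16.880

F is at the origin; FM runs at 155.2° with length 29.0, so M = (-26.326, 12.164). ∠FMT = 70.7° gives MT at 45.900° from the x-axis; with |MT| = 29.1, T = (-6.0745, 33.062). ∠MTA = 91.4° gives TA at -42.700° from the x-axis; with |TA| = 22.8, A = (10.682, 17.600). ∠TAN = 136.5° gives AN at -86.200° from the x-axis; with |AN| = 9.0, N = (11.278, 8.6193). ∠ANP = 131.2° gives NP at -135.00° from the x-axis; with |NP| = 21.0, P = (-3.5712, -6.2299). ∠NPW = 92.4° gives PW at 137.40° from the x-axis; with |PW| = 15.4, W = (-14.907, 4.1940). ∠PWV = 109.2° gives WV at 66.600° from the x-axis; with |WV| = 9.1, V = (-11.293, 12.546). Then |FV| = |V − F| = 16.880.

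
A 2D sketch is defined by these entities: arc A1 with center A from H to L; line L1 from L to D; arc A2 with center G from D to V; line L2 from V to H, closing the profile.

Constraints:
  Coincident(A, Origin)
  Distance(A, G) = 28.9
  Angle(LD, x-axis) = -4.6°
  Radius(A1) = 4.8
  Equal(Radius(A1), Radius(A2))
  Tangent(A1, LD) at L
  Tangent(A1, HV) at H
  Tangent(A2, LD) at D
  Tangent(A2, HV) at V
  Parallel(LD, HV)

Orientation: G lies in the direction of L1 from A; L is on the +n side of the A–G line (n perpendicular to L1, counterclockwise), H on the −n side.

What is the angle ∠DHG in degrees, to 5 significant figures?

8.9453°

Tangency of A1 to both parallel lines with radius 4.8 puts L and H at A ± 4.8·n: L = (0.38495, 4.7845), H = (-0.38495, -4.7845). Equal radii place D and V the same way about G: D = G + 4.8·n = (29.192, 2.4668), V = G − 4.8·n = (28.422, -7.1023). Then cos ∠DHG = HD·HG / (|HD||HG|), giving 8.9453°.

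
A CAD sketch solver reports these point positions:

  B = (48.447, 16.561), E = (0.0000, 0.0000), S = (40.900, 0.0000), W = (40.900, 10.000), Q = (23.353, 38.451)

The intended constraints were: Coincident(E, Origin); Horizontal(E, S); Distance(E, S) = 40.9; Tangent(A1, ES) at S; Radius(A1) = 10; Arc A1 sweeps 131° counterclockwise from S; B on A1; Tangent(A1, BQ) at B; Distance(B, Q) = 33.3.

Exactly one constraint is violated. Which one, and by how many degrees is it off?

Tangent(A1, BQ) at B — off by 7.90°.

E = (0.00, 0.00) ✓; E.y = 0.00, S.y = 0.00 ✓; |ES| = 40.90 ✓; ∠(WS, SE) = 90.00° ✓; |WS| = 10.00 ✓; bearing(W→B) − bearing(W→S) = 131.0° ✓; |WB| = 10.00 ✓; ∠(WB, BQ) = 82.10° ✗; |BQ| = 33.30 ✓.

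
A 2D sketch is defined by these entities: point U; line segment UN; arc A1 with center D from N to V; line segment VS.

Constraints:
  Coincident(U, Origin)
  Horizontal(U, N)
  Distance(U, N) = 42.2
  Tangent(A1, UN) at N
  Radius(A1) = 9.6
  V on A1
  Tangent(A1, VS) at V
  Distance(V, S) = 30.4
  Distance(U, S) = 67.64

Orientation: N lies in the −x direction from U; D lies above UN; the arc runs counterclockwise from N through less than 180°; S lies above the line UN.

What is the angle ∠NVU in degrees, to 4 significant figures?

89.22°

Checks: |DV| = 9.600 ✓; ∠(DV, VS) = 90.00° ✓; |VS| = 30.40 ✓; |US| = 67.64 ✓.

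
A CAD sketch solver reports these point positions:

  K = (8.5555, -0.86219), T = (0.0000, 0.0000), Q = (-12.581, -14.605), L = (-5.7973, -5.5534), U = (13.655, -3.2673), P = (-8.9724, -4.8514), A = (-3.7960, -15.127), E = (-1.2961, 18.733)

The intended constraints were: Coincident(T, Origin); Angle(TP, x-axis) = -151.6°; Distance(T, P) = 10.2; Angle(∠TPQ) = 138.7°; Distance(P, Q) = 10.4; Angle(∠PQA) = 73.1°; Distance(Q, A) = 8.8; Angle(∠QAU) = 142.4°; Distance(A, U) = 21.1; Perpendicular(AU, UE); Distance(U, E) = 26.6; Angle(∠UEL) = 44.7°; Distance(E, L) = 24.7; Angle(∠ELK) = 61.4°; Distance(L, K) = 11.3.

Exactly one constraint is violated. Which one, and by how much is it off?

Distance(L, K) = 11.3 — off by 3.80.

T = (0.00, 0.00) ✓; TP at -151.6° ✓; |TP| = 10.20 ✓; ∠TPQ = 138.7° ✓; |PQ| = 10.40 ✓; ∠PQA = 73.10° ✓; |QA| = 8.800 ✓; ∠QAU = 142.4° ✓; |AU| = 21.10 ✓; ∠(AU, UE) = 90.00° ✓; |UE| = 26.60 ✓; ∠UEL = 44.70° ✓; |EL| = 24.70 ✓; ∠ELK = 61.40° ✓; |LK| = 15.10 ✗.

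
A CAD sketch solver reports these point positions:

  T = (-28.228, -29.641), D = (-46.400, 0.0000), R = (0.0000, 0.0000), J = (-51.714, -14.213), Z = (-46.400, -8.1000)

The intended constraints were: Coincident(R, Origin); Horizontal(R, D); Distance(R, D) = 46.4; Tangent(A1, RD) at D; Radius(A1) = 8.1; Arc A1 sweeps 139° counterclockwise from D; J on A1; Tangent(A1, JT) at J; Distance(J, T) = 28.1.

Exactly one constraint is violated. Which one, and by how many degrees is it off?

Tangent(A1, JT) at J — off by 7.70°.

R = (0.00, 0.00) ✓; R.y = 0.00, D.y = 0.00 ✓; |RD| = 46.40 ✓; ∠(ZD, DR) = 90.00° ✓; |ZD| = 8.100 ✓; bearing(Z→J) − bearing(Z→D) = 139.0° ✓; |ZJ| = 8.100 ✓; ∠(ZJ, JT) = 82.30° ✗; |JT| = 28.10 ✓.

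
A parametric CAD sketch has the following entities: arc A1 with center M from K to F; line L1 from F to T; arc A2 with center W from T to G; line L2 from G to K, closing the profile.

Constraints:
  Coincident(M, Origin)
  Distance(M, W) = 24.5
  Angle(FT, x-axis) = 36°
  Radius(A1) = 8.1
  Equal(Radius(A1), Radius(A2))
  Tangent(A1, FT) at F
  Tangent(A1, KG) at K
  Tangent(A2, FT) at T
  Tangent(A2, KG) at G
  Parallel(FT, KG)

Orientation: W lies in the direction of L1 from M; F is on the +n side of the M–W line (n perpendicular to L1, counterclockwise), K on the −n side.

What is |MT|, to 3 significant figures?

25.8

The slot axis is L1's direction at 36.0°, so u = (cos 36.0°, sin 36.0°) = (0.809, 0.588) and n = (−sin 36.0°, cos 36.0°) = (-0.588, 0.809). M is at the origin and W lies 24.5 along u from M, so W = 24.5·u = (19.8, 14.4). Tangency of A1 to both parallel lines with radius 8.1 puts F and K at M ± 8.1·n: F = (-4.76, 6.55), K = (4.76, -6.55). Equal radii place T and G the same way about W: T = W + 8.1·n = (15.1, 21.0), G = W − 8.1·n = (24.6, 7.85). Then |MT| = |T − M| = 25.8.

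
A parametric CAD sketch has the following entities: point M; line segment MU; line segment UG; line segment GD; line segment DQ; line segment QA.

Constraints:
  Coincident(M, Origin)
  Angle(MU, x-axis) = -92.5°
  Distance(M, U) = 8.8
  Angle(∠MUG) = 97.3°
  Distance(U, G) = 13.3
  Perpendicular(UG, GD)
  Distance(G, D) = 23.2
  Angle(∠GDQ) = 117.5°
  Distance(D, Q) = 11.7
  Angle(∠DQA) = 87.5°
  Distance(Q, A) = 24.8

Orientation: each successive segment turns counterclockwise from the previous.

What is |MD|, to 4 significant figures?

20.43

∠MUG = 97.3° gives UG at -9.800° from the x-axis; with |UG| = 13.3, G = (12.72, -11.06). The perpendicularity gives GD at right angles to UG, so GD runs at 80.20°; with |GD| = 23.2, D = (16.67, 11.81). Then |MD| = |D − M| = 20.43.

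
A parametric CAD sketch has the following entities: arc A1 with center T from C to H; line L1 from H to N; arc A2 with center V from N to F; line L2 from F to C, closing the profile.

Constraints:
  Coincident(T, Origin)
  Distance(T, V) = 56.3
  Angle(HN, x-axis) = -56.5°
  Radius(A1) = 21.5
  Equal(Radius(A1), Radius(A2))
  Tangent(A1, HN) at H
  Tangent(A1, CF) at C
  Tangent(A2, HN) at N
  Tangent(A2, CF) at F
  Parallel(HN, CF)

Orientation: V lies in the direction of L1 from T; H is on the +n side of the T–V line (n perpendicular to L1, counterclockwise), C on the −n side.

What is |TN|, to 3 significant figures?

60.3

The slot axis is L1's direction at -56.5°, so u = (cos -56.5°, sin -56.5°) = (0.552, -0.834) and n = (−sin -56.5°, cos -56.5°) = (0.834, 0.552). T is at the origin and V lies 56.3 along u from T, so V = 56.3·u = (31.1, -46.9). Tangency of A1 to both parallel lines with radius 21.5 puts H and C at T ± 21.5·n: H = (17.9, 11.9), C = (-17.9, -11.9). Equal radii place N and F the same way about V: N = V + 21.5·n = (49.0, -35.1), F = V − 21.5·n = (13.1, -58.8). Then |TN| = |N − T| = 60.3.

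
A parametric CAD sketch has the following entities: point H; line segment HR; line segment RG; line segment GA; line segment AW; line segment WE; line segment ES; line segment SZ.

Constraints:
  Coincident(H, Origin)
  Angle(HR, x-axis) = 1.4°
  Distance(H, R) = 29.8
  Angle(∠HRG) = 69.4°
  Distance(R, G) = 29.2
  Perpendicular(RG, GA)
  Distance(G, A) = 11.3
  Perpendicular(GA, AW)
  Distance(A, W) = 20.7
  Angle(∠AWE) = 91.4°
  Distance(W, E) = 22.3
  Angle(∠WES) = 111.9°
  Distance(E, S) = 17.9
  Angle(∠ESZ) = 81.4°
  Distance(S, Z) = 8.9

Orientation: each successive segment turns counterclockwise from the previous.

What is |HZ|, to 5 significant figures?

40.708

H is at the origin; HR runs at 1.4° with length 29.8, so R = (29.791, 0.72808). ∠HRG = 69.4° gives RG at 112.00° from the x-axis; with |RG| = 29.2, G = (18.853, 27.802). The perpendicularity gives GA at right angles to RG, so GA runs at -158.00°; with |GA| = 11.3, A = (8.3754, 23.569). GA ⟂ AW, so AW runs at -68.000°; with |AW| = 20.7, W = (16.130, 4.3761). ∠AWE = 91.4° gives WE at 20.600° from the x-axis; with |WE| = 22.3, E = (37.004, 12.222). ∠WES = 111.9° gives ES at 88.700° from the x-axis; with |ES| = 17.9, S = (37.410, 30.118). ∠ESZ = 81.4° gives SZ at -172.70° from the x-axis; with |SZ| = 8.9, Z = (28.582, 28.987). Then |HZ| = |Z − H| = 40.708.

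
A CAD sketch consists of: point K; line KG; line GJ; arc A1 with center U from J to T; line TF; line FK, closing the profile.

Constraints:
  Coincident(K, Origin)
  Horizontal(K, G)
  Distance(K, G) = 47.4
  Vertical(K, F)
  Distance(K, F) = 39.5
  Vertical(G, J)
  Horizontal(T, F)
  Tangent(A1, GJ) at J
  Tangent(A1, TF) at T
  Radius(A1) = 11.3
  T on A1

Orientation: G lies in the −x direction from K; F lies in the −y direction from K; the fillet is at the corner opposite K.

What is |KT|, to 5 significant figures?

53.511

K is at the origin; KG is horizontal with |KG| = 47.4 and G on the −x side, so G = (-47.400, 0.0000). K and F share the same x with |KF| = 39.5 and F on the −y side, so F = (0.0000, -39.500). The virtual corner opposite K is at (-47.400, -39.500). Since A1 is tangent to GJ there, UJ ⟂ GJ and tangency of A1 to TF means the radius UT is perpendicular to TF, with radius 11.3, so the center U sits 11.3 in from both sides at U = (-36.100, -28.200). That places the tangent points at J = (-47.400, -28.200) on GJ and T = (-36.100, -39.500) on TF. Then |KT| = |T − K| = 53.511.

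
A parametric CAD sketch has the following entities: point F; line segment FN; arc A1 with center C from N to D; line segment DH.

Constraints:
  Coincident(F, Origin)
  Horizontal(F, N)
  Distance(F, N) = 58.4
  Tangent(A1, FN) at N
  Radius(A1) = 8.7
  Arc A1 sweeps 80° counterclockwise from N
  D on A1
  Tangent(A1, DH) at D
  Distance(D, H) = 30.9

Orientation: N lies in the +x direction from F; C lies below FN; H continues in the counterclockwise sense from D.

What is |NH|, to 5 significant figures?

40.117

On A1, N sits at bearing 90° from C; an 80° counterclockwise sweep puts D at bearing 170°, so D = C + 8.7·(cos 170°, sin 170°) = (49.832, -7.1893). The tangent condition forces CD to be normal to DH, so DH runs along (−sin 170°, cos 170°); with |DH| = 30.9, H = (44.466, -37.620). Then |NH| = |H − N| = 40.117.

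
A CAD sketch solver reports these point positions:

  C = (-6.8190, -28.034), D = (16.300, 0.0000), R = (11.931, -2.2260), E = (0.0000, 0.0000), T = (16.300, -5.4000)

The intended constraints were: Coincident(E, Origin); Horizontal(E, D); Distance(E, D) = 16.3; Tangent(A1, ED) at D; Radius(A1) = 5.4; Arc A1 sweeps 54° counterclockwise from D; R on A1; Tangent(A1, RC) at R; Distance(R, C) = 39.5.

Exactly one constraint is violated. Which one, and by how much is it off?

Distance(R, C) = 39.5 — off by 7.60.

E = (0.00, 0.00) ✓; E.y = 0.00, D.y = 0.00 ✓; |ED| = 16.30 ✓; ∠(TD, DE) = 90.00° ✓; |TD| = 5.400 ✓; bearing(T→R) − bearing(T→D) = 54.00° ✓; |TR| = 5.400 ✓; ∠(TR, RC) = 90.00° ✓; |RC| = 31.90 ✗.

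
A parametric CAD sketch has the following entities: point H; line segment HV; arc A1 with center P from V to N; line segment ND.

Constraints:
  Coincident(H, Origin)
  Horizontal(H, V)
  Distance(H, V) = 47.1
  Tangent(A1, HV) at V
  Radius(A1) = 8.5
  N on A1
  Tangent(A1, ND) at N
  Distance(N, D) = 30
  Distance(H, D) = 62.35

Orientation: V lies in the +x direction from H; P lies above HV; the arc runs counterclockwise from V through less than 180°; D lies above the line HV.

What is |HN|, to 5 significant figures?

56.345

Checks: |HV| = 47.10 ✓; |PN| = 8.500 ✓; ∠(PN, ND) = 90.00° ✓; |ND| = 30.00 ✓; |HD| = 62.35 ✓.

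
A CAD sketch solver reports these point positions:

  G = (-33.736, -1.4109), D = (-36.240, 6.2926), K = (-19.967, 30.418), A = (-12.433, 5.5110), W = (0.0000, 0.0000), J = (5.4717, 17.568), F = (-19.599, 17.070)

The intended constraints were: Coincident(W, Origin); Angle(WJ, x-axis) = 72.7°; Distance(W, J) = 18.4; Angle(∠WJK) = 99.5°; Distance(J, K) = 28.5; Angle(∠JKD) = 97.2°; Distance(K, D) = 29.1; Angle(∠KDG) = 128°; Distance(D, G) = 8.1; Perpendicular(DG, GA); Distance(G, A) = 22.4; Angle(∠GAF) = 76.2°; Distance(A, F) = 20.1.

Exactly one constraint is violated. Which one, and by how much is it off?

Distance(A, F) = 20.1 — off by 6.50.

W = (0.00, 0.00) ✓; WJ at 72.70° ✓; |WJ| = 18.40 ✓; ∠WJK = 99.50° ✓; |JK| = 28.50 ✓; ∠JKD = 97.20° ✓; |KD| = 29.10 ✓; ∠KDG = 128.0° ✓; |DG| = 8.100 ✓; ∠(DG, GA) = 89.99° ✓; |GA| = 22.40 ✓; ∠GAF = 76.20° ✓; |AF| = 13.60 ✗.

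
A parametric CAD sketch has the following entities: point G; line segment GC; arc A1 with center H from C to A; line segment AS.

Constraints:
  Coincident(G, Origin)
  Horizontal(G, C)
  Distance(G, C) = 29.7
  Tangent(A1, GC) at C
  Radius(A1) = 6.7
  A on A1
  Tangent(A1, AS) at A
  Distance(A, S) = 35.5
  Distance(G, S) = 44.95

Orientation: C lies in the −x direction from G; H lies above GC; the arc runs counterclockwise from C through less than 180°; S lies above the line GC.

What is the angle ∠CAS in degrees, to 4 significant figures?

138.8°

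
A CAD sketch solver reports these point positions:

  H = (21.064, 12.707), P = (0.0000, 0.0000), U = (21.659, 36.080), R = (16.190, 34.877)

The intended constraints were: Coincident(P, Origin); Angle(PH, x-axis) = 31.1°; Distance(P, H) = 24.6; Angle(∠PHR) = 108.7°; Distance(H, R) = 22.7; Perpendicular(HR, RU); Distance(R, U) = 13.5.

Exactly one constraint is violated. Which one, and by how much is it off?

Distance(R, U) = 13.5 — off by 7.90.

P = (0.00, 0.00) ✓; PH at 31.10° ✓; |PH| = 24.60 ✓; ∠PHR = 108.7° ✓; |HR| = 22.70 ✓; ∠(HR, RU) = 89.99° ✓; |RU| = 5.600 ✗.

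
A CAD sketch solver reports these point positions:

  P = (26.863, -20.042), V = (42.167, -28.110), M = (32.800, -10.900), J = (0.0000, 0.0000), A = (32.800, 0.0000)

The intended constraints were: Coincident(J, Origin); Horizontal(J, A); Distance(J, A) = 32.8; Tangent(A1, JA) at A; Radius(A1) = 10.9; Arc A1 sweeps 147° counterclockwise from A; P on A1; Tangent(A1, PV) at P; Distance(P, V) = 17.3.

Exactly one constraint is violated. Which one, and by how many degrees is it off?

Tangent(A1, PV) at P — off by 5.20°.

J = (0.00, 0.00) ✓; J.y = 0.00, A.y = 0.00 ✓; |JA| = 32.80 ✓; ∠(MA, AJ) = 90.00° ✓; |MA| = 10.90 ✓; bearing(M→P) − bearing(M→A) = 147.0° ✓; |MP| = 10.90 ✓; ∠(MP, PV) = 84.80° ✗; |PV| = 17.30 ✓.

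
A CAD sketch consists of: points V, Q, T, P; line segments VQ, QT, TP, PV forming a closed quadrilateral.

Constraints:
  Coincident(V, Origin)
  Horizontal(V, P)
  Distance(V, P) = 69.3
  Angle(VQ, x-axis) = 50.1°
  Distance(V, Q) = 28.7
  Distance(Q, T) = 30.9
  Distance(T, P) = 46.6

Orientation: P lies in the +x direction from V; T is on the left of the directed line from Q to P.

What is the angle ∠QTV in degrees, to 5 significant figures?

7.8599°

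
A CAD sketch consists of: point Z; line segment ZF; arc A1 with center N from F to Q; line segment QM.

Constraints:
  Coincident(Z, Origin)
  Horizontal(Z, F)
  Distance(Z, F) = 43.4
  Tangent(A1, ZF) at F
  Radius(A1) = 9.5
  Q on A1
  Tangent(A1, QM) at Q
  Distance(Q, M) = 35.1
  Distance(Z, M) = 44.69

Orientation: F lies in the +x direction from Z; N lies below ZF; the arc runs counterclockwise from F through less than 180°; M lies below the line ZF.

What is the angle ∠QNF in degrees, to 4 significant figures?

69.09°

Checks: |NQ| = 9.500 ✓; ∠(NQ, QM) = 90.00° ✓; |QM| = 35.10 ✓; |ZM| = 44.69 ✓.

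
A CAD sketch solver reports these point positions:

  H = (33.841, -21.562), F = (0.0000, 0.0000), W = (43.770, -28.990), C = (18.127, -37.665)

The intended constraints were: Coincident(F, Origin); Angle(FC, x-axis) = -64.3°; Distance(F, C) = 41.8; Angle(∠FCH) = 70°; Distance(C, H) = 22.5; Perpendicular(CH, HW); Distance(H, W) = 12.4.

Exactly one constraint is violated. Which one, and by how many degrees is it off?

Perpendicular(CH, HW) — off by 7.50°.

F = (0.00, 0.00) ✓; FC at -64.30° ✓; |FC| = 41.80 ✓; ∠FCH = 70.00° ✓; |CH| = 22.50 ✓; ∠(CH, HW) = 82.50° ✗; |HW| = 12.40 ✓.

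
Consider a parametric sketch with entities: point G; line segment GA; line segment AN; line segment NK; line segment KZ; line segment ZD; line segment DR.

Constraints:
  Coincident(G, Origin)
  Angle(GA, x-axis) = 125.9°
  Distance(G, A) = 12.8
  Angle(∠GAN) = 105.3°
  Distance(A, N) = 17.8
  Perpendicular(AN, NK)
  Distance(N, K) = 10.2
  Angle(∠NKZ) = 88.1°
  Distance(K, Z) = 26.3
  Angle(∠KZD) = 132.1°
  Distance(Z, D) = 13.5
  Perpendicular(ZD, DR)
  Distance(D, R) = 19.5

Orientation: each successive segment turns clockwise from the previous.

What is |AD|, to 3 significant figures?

17.2

G is at the origin; GA runs at 125.9° with length 12.8, so A = (-7.51, 10.4). ∠GAN = 105.3° gives AN at 51.2° from the x-axis; with |AN| = 17.8, N = (3.65, 24.2). The perpendicularity gives NK at right angles to AN, so NK runs at -38.8°; with |NK| = 10.2, K = (11.6, 17.8). ∠NKZ = 88.1° gives KZ at -131° from the x-axis; with |KZ| = 26.3, Z = (-5.55, -2.09). ∠KZD = 132.1° gives ZD at -179° from the x-axis; with |ZD| = 13.5, D = (-19.0, -2.42). Then |AD| = |D − A| = 17.2.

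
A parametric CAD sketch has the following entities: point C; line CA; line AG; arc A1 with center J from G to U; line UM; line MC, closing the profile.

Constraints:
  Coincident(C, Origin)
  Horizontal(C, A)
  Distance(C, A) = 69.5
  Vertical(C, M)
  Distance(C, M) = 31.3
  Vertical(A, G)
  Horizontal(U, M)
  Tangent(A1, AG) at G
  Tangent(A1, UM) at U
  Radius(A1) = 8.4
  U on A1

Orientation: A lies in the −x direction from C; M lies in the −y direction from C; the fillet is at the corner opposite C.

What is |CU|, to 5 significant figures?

68.651

C is at the origin; CA is horizontal with |CA| = 69.5 and A on the −x side, so A = (-69.500, 0.0000). C and M share the same x with |CM| = 31.3 and M on the −y side, so M = (0.0000, -31.300). The virtual corner opposite C is at (-69.500, -31.300). A1 meets AG tangentially, so JG is at right angles to AG and A1 meets UM tangentially, so JU is at right angles to UM, with radius 8.4, so the center J sits 8.4 in from both sides at J = (-61.100, -22.900). That places the tangent points at G = (-69.500, -22.900) on AG and U = (-61.100, -31.300) on UM. Then |CU| = |U − C| = 68.651.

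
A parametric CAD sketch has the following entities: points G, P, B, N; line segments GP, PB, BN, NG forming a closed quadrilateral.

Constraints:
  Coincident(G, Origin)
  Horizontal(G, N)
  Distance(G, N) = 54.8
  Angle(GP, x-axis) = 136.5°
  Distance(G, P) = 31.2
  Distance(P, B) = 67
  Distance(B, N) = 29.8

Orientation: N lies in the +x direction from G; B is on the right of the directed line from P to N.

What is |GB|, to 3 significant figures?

36.2

Checks: |PB| = 67.00 ✓; |BN| = 29.80 ✓.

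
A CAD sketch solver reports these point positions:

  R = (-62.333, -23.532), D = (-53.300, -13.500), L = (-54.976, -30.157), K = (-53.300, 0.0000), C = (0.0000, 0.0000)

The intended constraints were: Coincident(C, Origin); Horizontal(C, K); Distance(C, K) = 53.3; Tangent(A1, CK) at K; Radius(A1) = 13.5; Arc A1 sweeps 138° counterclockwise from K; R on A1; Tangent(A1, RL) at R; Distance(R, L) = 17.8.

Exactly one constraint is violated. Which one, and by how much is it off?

Distance(R, L) = 17.8 — off by 7.90.

C = (0.00, 0.00) ✓; C.y = 0.00, K.y = 0.00 ✓; |CK| = 53.30 ✓; ∠(DK, KC) = 90.00° ✓; |DK| = 13.50 ✓; bearing(D→R) − bearing(D→K) = 138.0° ✓; |DR| = 13.50 ✓; ∠(DR, RL) = 90.00° ✓; |RL| = 9.900 ✗.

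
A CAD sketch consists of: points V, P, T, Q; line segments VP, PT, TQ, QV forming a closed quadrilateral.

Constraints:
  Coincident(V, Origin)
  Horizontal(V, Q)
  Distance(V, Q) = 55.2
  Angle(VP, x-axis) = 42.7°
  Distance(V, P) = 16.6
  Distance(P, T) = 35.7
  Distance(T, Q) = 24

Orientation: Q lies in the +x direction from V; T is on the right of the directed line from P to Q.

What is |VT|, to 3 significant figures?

39.4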